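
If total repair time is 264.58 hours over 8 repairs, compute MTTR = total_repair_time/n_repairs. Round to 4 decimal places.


total_repair_time = 264.58
n_repairs = 8
MTTR = 264.58 / 8
MTTR = 33.0725

33.0725


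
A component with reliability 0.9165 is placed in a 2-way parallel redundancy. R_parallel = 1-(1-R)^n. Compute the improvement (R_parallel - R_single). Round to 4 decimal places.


R_single = 0.9165, n = 2
1 - R_single = 0.0835
(1 - R_single)^n = 0.0835^2 = 0.007
R_parallel = 1 - 0.007 = 0.993
Improvement = 0.993 - 0.9165
Improvement = 0.0765

0.0765


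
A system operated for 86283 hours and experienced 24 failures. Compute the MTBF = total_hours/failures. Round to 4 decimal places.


total_hours = 86283
failures = 24
MTBF = 86283 / 24
MTBF = 3595.125

3595.125


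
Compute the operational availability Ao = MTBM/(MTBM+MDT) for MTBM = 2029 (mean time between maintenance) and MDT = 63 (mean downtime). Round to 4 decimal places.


MTBM = 2029
MDT = 63
MTBM + MDT = 2092
Ao = 2029 / 2092
Ao = 0.9699

0.9699


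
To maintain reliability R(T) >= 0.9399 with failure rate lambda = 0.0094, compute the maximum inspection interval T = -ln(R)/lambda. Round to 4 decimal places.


R_target = 0.9399
lambda = 0.0094
-ln(0.9399) = 0.062
T = 0.062 / 0.0094
T = 6.5938

6.5938


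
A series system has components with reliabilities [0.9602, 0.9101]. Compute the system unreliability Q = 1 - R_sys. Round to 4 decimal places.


Components: [0.9602, 0.9101]
After component 1: product = 0.9602
After component 2: product = 0.8739
R_sys = 0.8739
Q = 1 - 0.8739 = 0.1261

0.1261


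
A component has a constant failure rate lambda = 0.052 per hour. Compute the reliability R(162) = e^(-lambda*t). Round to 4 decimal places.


lambda = 0.052
t = 162
lambda * t = 8.424
R(t) = e^(-8.424)
R(t) = 0.0002

0.0002


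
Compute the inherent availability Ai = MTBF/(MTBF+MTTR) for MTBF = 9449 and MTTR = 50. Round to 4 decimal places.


MTBF = 9449
MTTR = 50
MTBF + MTTR = 9499
Ai = 9449 / 9499
Ai = 0.9947

0.9947


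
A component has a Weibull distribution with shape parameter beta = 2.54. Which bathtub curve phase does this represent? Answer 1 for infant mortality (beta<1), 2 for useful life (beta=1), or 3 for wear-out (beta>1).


beta = 2.54
Compare beta to 1:
beta < 1 => infant mortality (phase 1)
beta = 1 => useful life (phase 2)
beta > 1 => wear-out (phase 3)
Since beta = 2.54, this is wear-out (increasing failure rate)
Phase = 3

3


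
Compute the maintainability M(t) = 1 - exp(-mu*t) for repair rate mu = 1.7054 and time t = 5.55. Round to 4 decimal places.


mu = 1.7054, t = 5.55
mu * t = 1.7054 * 5.55 = 9.465
exp(-9.465) = 0.0001
M(t) = 1 - 0.0001
M(t) = 0.9999

0.9999


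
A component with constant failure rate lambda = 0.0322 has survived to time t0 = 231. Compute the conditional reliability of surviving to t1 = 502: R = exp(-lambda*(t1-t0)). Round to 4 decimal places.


lambda = 0.0322
t0 = 231, t1 = 502
t1 - t0 = 271
lambda * (t1-t0) = 0.0322 * 271 = 8.7262
R = exp(-8.7262)
R = 0.0002

0.0002


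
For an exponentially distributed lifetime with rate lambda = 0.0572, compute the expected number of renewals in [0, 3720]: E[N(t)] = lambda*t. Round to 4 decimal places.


lambda = 0.0572
t = 3720
E[N(t)] = lambda * t
E[N(t)] = 0.0572 * 3720
E[N(t)] = 212.784

212.784


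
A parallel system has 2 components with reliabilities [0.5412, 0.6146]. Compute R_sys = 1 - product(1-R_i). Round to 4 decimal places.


Components: [0.5412, 0.6146]
(1 - 0.5412) = 0.4588, running product = 0.4588
(1 - 0.6146) = 0.3854, running product = 0.1768
Product of (1-R_i) = 0.1768
R_sys = 1 - 0.1768 = 0.8232

0.8232


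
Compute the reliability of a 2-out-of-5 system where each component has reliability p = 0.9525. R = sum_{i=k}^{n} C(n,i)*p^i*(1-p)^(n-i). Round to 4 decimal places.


k = 2, n = 5, p = 0.9525
i=2: C(5,2)=10 * 0.9525^2 * 0.0475^3 = 0.001
i=3: C(5,3)=10 * 0.9525^3 * 0.0475^2 = 0.0195
i=4: C(5,4)=5 * 0.9525^4 * 0.0475^1 = 0.1955
i=5: C(5,5)=1 * 0.9525^5 * 0.0475^0 = 0.784
R = sum of terms = 1.0

1.0


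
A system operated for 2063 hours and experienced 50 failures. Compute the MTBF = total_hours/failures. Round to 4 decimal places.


total_hours = 2063
failures = 50
MTBF = 2063 / 50
MTBF = 41.26

41.26


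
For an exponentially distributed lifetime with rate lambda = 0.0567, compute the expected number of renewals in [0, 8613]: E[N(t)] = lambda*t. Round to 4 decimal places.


lambda = 0.0567
t = 8613
E[N(t)] = lambda * t
E[N(t)] = 0.0567 * 8613
E[N(t)] = 488.3571

488.3571


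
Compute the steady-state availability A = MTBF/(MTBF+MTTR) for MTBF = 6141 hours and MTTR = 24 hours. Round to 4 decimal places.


MTBF = 6141
MTTR = 24
MTBF + MTTR = 6165
A = 6141 / 6165
A = 0.9961

0.9961


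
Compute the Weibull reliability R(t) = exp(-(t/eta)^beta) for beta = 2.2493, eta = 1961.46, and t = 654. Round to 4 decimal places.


beta = 2.2493, eta = 1961.46, t = 654
t/eta = 654 / 1961.46 = 0.3334
(t/eta)^beta = 0.3334^2.2493 = 0.0845
R(t) = exp(-0.0845)
R(t) = 0.9189

0.9189


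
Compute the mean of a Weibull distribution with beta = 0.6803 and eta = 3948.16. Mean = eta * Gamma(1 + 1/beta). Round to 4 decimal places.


beta = 0.6803, eta = 3948.16
1/beta = 1.4699
1 + 1/beta = 2.4699
Gamma(2.4699) = 1.3018
Mean = 3948.16 * 1.3018
Mean = 5139.82

5139.82


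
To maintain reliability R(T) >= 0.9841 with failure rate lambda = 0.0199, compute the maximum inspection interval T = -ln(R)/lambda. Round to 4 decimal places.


R_target = 0.9841
lambda = 0.0199
-ln(0.9841) = 0.016
T = 0.016 / 0.0199
T = 0.8054

0.8054


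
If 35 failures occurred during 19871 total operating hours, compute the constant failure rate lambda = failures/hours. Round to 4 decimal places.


failures = 35
total_hours = 19871
lambda = 35 / 19871
lambda = 0.0018

0.0018


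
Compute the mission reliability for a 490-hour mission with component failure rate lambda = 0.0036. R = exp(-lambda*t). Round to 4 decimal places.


lambda = 0.0036
mission_time = 490
lambda * t = 0.0036 * 490 = 1.764
R = exp(-1.764)
R = 0.1714

0.1714


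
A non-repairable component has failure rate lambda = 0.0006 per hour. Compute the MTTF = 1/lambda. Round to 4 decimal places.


lambda = 0.0006
MTTF = 1 / 0.0006
MTTF = 1666.6667

1666.6667


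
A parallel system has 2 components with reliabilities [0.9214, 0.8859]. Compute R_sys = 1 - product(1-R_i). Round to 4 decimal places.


Components: [0.9214, 0.8859]
(1 - 0.9214) = 0.0786, running product = 0.0786
(1 - 0.8859) = 0.1141, running product = 0.009
Product of (1-R_i) = 0.009
R_sys = 1 - 0.009 = 0.991

0.991


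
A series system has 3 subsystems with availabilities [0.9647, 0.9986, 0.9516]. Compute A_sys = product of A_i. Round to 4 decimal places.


Subsystems: [0.9647, 0.9986, 0.9516]
After subsystem 1 (A=0.9647): product = 0.9647
After subsystem 2 (A=0.9986): product = 0.9633
After subsystem 3 (A=0.9516): product = 0.9167
A_sys = 0.9167

0.9167


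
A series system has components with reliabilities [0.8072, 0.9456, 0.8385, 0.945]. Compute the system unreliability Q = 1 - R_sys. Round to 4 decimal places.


Components: [0.8072, 0.9456, 0.8385, 0.945]
After component 1: product = 0.8072
After component 2: product = 0.7633
After component 3: product = 0.64
After component 4: product = 0.6048
R_sys = 0.6048
Q = 1 - 0.6048 = 0.3952

0.3952


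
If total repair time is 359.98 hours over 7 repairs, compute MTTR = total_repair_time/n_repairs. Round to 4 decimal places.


total_repair_time = 359.98
n_repairs = 7
MTTR = 359.98 / 7
MTTR = 51.4257

51.4257


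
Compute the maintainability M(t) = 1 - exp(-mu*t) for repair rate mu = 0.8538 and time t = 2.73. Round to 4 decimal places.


mu = 0.8538, t = 2.73
mu * t = 0.8538 * 2.73 = 2.3309
exp(-2.3309) = 0.0972
M(t) = 1 - 0.0972
M(t) = 0.9028

0.9028


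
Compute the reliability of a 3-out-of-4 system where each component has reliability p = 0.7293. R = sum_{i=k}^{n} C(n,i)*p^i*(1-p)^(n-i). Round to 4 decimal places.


k = 3, n = 4, p = 0.7293
i=3: C(4,3)=4 * 0.7293^3 * 0.2707^1 = 0.42
i=4: C(4,4)=1 * 0.7293^4 * 0.2707^0 = 0.2829
R = sum of terms = 0.7029

0.7029


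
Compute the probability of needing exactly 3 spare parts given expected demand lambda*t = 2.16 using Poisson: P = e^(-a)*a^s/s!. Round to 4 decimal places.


a = 2.16, s = 3
e^(-a) = e^(-2.16) = 0.1153
a^s = 2.16^3 = 10.0777
s! = 6
P = 0.1153 * 10.0777 / 6
P = 0.1937

0.1937


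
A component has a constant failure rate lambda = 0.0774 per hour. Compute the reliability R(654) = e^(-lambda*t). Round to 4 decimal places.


lambda = 0.0774
t = 654
lambda * t = 50.6196
R(t) = e^(-50.6196)
R(t) = 0.0

0.0


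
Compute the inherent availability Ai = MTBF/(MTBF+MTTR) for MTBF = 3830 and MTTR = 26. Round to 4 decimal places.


MTBF = 3830
MTTR = 26
MTBF + MTTR = 3856
Ai = 3830 / 3856
Ai = 0.9933

0.9933


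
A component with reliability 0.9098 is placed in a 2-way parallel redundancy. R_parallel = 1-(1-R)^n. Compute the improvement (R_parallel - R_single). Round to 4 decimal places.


R_single = 0.9098, n = 2
1 - R_single = 0.0902
(1 - R_single)^n = 0.0902^2 = 0.0081
R_parallel = 1 - 0.0081 = 0.9919
Improvement = 0.9919 - 0.9098
Improvement = 0.0821

0.0821


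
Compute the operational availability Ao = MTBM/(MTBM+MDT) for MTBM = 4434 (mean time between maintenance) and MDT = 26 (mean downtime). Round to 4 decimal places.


MTBM = 4434
MDT = 26
MTBM + MDT = 4460
Ao = 4434 / 4460
Ao = 0.9942

0.9942


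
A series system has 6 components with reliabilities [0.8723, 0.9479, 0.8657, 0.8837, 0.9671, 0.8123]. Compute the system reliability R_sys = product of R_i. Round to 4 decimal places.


Components: [0.8723, 0.9479, 0.8657, 0.8837, 0.9671, 0.8123]
After component 1 (R=0.8723): product = 0.8723
After component 2 (R=0.9479): product = 0.8269
After component 3 (R=0.8657): product = 0.7158
After component 4 (R=0.8837): product = 0.6326
After component 5 (R=0.9671): product = 0.6117
After component 6 (R=0.8123): product = 0.4969
R_sys = 0.4969

0.4969


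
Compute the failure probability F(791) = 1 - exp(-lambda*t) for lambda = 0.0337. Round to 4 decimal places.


lambda = 0.0337, t = 791
lambda * t = 26.6567
exp(-26.6567) = 0.0
F(t) = 1 - 0.0
F(t) = 1.0

1.0


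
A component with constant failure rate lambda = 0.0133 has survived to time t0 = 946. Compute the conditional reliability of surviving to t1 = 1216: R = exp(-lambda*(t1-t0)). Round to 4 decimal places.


lambda = 0.0133
t0 = 946, t1 = 1216
t1 - t0 = 270
lambda * (t1-t0) = 0.0133 * 270 = 3.591
R = exp(-3.591)
R = 0.0276

0.0276


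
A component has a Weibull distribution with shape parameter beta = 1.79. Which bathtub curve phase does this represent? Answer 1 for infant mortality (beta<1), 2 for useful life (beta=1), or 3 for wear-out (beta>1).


beta = 1.79
Compare beta to 1:
beta < 1 => infant mortality (phase 1)
beta = 1 => useful life (phase 2)
beta > 1 => wear-out (phase 3)
Since beta = 1.79, this is wear-out (increasing failure rate)
Phase = 3

3


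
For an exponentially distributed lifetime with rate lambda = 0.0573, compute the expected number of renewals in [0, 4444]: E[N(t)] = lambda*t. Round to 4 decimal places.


lambda = 0.0573
t = 4444
E[N(t)] = lambda * t
E[N(t)] = 0.0573 * 4444
E[N(t)] = 254.6412

254.6412


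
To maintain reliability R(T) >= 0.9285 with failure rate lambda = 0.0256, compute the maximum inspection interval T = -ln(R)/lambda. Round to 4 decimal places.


R_target = 0.9285
lambda = 0.0256
-ln(0.9285) = 0.0742
T = 0.0742 / 0.0256
T = 2.8978

2.8978


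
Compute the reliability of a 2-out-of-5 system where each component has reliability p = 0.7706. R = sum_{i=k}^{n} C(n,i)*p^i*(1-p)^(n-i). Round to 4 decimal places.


k = 2, n = 5, p = 0.7706
i=2: C(5,2)=10 * 0.7706^2 * 0.2294^3 = 0.0717
i=3: C(5,3)=10 * 0.7706^3 * 0.2294^2 = 0.2408
i=4: C(5,4)=5 * 0.7706^4 * 0.2294^1 = 0.4045
i=5: C(5,5)=1 * 0.7706^5 * 0.2294^0 = 0.2717
R = sum of terms = 0.9887

0.9887


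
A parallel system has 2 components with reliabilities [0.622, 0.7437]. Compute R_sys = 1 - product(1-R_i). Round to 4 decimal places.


Components: [0.622, 0.7437]
(1 - 0.622) = 0.378, running product = 0.378
(1 - 0.7437) = 0.2563, running product = 0.0969
Product of (1-R_i) = 0.0969
R_sys = 1 - 0.0969 = 0.9031

0.9031


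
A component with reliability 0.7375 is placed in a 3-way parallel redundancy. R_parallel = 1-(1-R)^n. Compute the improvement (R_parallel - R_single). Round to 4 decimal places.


R_single = 0.7375, n = 3
1 - R_single = 0.2625
(1 - R_single)^n = 0.2625^3 = 0.0181
R_parallel = 1 - 0.0181 = 0.9819
Improvement = 0.9819 - 0.7375
Improvement = 0.2444

0.2444


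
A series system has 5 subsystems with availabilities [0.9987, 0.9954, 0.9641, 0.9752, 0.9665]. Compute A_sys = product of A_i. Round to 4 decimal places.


Subsystems: [0.9987, 0.9954, 0.9641, 0.9752, 0.9665]
After subsystem 1 (A=0.9987): product = 0.9987
After subsystem 2 (A=0.9954): product = 0.9941
After subsystem 3 (A=0.9641): product = 0.9584
After subsystem 4 (A=0.9752): product = 0.9346
After subsystem 5 (A=0.9665): product = 0.9033
A_sys = 0.9033

0.9033


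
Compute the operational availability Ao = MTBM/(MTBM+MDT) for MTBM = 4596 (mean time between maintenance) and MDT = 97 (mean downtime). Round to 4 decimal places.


MTBM = 4596
MDT = 97
MTBM + MDT = 4693
Ao = 4596 / 4693
Ao = 0.9793

0.9793


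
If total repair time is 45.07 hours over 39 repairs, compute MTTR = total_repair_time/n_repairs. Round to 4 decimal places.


total_repair_time = 45.07
n_repairs = 39
MTTR = 45.07 / 39
MTTR = 1.1556

1.1556


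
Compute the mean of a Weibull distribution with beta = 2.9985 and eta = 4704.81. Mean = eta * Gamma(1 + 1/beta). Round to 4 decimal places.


beta = 2.9985, eta = 4704.81
1/beta = 0.3335
1 + 1/beta = 1.3335
Gamma(1.3335) = 0.893
Mean = 4704.81 * 0.893
Mean = 4201.2065

4201.2065


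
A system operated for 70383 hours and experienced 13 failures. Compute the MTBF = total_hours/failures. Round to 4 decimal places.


total_hours = 70383
failures = 13
MTBF = 70383 / 13
MTBF = 5414.0769

5414.0769


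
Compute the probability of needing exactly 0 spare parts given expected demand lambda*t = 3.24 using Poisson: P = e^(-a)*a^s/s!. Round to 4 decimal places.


a = 3.24, s = 0
e^(-a) = e^(-3.24) = 0.0392
a^s = 3.24^0 = 1.0
s! = 1
P = 0.0392 * 1.0 / 1
P = 0.0392

0.0392


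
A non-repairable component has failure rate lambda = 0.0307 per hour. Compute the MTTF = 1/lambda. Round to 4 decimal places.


lambda = 0.0307
MTTF = 1 / 0.0307
MTTF = 32.5733

32.5733


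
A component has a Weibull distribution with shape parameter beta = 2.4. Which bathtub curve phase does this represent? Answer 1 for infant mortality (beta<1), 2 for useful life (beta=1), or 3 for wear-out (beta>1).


beta = 2.4
Compare beta to 1:
beta < 1 => infant mortality (phase 1)
beta = 1 => useful life (phase 2)
beta > 1 => wear-out (phase 3)
Since beta = 2.4, this is wear-out (increasing failure rate)
Phase = 3

3


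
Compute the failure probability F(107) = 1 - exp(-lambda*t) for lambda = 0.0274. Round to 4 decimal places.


lambda = 0.0274, t = 107
lambda * t = 2.9318
exp(-2.9318) = 0.0533
F(t) = 1 - 0.0533
F(t) = 0.9467

0.9467


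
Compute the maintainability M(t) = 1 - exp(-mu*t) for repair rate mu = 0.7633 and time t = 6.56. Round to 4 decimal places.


mu = 0.7633, t = 6.56
mu * t = 0.7633 * 6.56 = 5.0072
exp(-5.0072) = 0.0067
M(t) = 1 - 0.0067
M(t) = 0.9933

0.9933


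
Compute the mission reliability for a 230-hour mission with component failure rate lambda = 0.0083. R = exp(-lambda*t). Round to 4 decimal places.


lambda = 0.0083
mission_time = 230
lambda * t = 0.0083 * 230 = 1.909
R = exp(-1.909)
R = 0.1482

0.1482


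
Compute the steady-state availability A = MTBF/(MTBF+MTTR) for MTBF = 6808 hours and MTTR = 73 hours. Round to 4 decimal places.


MTBF = 6808
MTTR = 73
MTBF + MTTR = 6881
A = 6808 / 6881
A = 0.9894

0.9894


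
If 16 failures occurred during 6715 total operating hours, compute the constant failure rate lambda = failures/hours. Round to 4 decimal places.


failures = 16
total_hours = 6715
lambda = 16 / 6715
lambda = 0.0024

0.0024


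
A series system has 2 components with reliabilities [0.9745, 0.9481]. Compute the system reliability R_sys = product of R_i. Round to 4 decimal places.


Components: [0.9745, 0.9481]
After component 1 (R=0.9745): product = 0.9745
After component 2 (R=0.9481): product = 0.9239
R_sys = 0.9239

0.9239


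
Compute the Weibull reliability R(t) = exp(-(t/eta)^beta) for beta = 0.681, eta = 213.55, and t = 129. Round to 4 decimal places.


beta = 0.681, eta = 213.55, t = 129
t/eta = 129 / 213.55 = 0.6041
(t/eta)^beta = 0.6041^0.681 = 0.7095
R(t) = exp(-0.7095)
R(t) = 0.4919

0.4919


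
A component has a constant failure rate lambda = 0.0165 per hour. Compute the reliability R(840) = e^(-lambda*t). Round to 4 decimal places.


lambda = 0.0165
t = 840
lambda * t = 13.86
R(t) = e^(-13.86)
R(t) = 0.0

0.0


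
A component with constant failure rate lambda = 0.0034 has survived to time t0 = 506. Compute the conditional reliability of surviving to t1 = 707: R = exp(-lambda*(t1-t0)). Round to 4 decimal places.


lambda = 0.0034
t0 = 506, t1 = 707
t1 - t0 = 201
lambda * (t1-t0) = 0.0034 * 201 = 0.6834
R = exp(-0.6834)
R = 0.5049

0.5049


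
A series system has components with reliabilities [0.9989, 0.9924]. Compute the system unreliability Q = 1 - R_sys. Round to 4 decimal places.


Components: [0.9989, 0.9924]
After component 1: product = 0.9989
After component 2: product = 0.9913
R_sys = 0.9913
Q = 1 - 0.9913 = 0.0087

0.0087


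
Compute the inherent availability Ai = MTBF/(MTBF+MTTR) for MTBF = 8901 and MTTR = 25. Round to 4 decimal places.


MTBF = 8901
MTTR = 25
MTBF + MTTR = 8926
Ai = 8901 / 8926
Ai = 0.9972

0.9972


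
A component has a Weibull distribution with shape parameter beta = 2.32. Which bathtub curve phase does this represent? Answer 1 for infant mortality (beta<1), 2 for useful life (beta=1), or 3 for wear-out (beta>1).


beta = 2.32
Compare beta to 1:
beta < 1 => infant mortality (phase 1)
beta = 1 => useful life (phase 2)
beta > 1 => wear-out (phase 3)
Since beta = 2.32, this is wear-out (increasing failure rate)
Phase = 3

3


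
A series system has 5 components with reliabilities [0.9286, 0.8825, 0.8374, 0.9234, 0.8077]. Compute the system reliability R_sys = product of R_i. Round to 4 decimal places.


Components: [0.9286, 0.8825, 0.8374, 0.9234, 0.8077]
After component 1 (R=0.9286): product = 0.9286
After component 2 (R=0.8825): product = 0.8195
After component 3 (R=0.8374): product = 0.6862
After component 4 (R=0.9234): product = 0.6337
After component 5 (R=0.8077): product = 0.5118
R_sys = 0.5118

0.5118


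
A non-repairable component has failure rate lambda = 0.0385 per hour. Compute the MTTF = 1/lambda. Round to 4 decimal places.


lambda = 0.0385
MTTF = 1 / 0.0385
MTTF = 25.974

25.974


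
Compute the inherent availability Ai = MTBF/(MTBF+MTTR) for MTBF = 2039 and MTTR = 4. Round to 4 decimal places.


MTBF = 2039
MTTR = 4
MTBF + MTTR = 2043
Ai = 2039 / 2043
Ai = 0.998

0.998


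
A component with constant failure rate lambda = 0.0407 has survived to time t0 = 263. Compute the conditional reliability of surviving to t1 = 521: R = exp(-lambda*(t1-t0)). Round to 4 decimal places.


lambda = 0.0407
t0 = 263, t1 = 521
t1 - t0 = 258
lambda * (t1-t0) = 0.0407 * 258 = 10.5006
R = exp(-10.5006)
R = 0.0

0.0


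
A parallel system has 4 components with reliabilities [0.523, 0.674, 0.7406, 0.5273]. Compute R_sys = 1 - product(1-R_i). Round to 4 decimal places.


Components: [0.523, 0.674, 0.7406, 0.5273]
(1 - 0.523) = 0.477, running product = 0.477
(1 - 0.674) = 0.326, running product = 0.1555
(1 - 0.7406) = 0.2594, running product = 0.0403
(1 - 0.5273) = 0.4727, running product = 0.0191
Product of (1-R_i) = 0.0191
R_sys = 1 - 0.0191 = 0.9809

0.9809


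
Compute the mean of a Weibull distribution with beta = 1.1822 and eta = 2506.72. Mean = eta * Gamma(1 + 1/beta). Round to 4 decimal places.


beta = 1.1822, eta = 2506.72
1/beta = 0.8459
1 + 1/beta = 1.8459
Gamma(1.8459) = 0.9444
Mean = 2506.72 * 0.9444
Mean = 2367.2624

2367.2624


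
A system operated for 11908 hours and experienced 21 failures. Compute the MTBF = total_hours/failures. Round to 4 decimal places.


total_hours = 11908
failures = 21
MTBF = 11908 / 21
MTBF = 567.0476

567.0476


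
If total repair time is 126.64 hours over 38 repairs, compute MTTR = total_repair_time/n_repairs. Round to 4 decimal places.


total_repair_time = 126.64
n_repairs = 38
MTTR = 126.64 / 38
MTTR = 3.3326

3.3326


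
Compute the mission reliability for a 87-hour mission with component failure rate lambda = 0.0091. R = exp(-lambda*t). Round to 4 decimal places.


lambda = 0.0091
mission_time = 87
lambda * t = 0.0091 * 87 = 0.7917
R = exp(-0.7917)
R = 0.4531

0.4531


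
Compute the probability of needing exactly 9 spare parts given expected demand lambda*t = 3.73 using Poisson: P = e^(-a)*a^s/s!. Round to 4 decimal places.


a = 3.73, s = 9
e^(-a) = e^(-3.73) = 0.024
a^s = 3.73^9 = 139758.904
s! = 362880
P = 0.024 * 139758.904 / 362880
P = 0.0092

0.0092


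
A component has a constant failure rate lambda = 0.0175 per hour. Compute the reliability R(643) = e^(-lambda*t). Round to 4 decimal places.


lambda = 0.0175
t = 643
lambda * t = 11.2525
R(t) = e^(-11.2525)
R(t) = 0.0

0.0


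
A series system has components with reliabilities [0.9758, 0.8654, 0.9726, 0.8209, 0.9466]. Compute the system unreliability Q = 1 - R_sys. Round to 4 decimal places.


Components: [0.9758, 0.8654, 0.9726, 0.8209, 0.9466]
After component 1: product = 0.9758
After component 2: product = 0.8445
After component 3: product = 0.8213
After component 4: product = 0.6742
After component 5: product = 0.6382
R_sys = 0.6382
Q = 1 - 0.6382 = 0.3618

0.3618


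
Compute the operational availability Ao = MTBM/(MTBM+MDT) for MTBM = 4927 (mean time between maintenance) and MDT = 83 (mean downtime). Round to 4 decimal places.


MTBM = 4927
MDT = 83
MTBM + MDT = 5010
Ao = 4927 / 5010
Ao = 0.9834

0.9834


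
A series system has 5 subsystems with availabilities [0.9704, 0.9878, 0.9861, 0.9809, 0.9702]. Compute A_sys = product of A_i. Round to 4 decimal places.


Subsystems: [0.9704, 0.9878, 0.9861, 0.9809, 0.9702]
After subsystem 1 (A=0.9704): product = 0.9704
After subsystem 2 (A=0.9878): product = 0.9586
After subsystem 3 (A=0.9861): product = 0.9452
After subsystem 4 (A=0.9809): product = 0.9272
After subsystem 5 (A=0.9702): product = 0.8996
A_sys = 0.8996

0.8996


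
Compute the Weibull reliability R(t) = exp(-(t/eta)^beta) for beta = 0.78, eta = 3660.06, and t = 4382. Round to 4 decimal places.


beta = 0.78, eta = 3660.06, t = 4382
t/eta = 4382 / 3660.06 = 1.1972
(t/eta)^beta = 1.1972^0.78 = 1.1508
R(t) = exp(-1.1508)
R(t) = 0.3164

0.3164


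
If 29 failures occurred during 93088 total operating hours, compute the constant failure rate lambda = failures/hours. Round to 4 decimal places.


failures = 29
total_hours = 93088
lambda = 29 / 93088
lambda = 0.0003

0.0003


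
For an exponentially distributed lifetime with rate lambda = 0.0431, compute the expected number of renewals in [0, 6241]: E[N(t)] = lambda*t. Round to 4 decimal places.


lambda = 0.0431
t = 6241
E[N(t)] = lambda * t
E[N(t)] = 0.0431 * 6241
E[N(t)] = 268.9871

268.9871


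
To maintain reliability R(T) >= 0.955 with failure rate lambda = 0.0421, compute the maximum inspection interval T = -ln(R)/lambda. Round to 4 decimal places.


R_target = 0.955
lambda = 0.0421
-ln(0.955) = 0.046
T = 0.046 / 0.0421
T = 1.0937

1.0937


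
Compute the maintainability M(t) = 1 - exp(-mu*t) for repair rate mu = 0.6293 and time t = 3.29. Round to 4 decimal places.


mu = 0.6293, t = 3.29
mu * t = 0.6293 * 3.29 = 2.0704
exp(-2.0704) = 0.1261
M(t) = 1 - 0.1261
M(t) = 0.8739

0.8739


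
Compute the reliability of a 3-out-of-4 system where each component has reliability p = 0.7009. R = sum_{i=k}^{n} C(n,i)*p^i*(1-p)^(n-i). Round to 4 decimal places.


k = 3, n = 4, p = 0.7009
i=3: C(4,3)=4 * 0.7009^3 * 0.2991^1 = 0.412
i=4: C(4,4)=1 * 0.7009^4 * 0.2991^0 = 0.2413
R = sum of terms = 0.6533

0.6533


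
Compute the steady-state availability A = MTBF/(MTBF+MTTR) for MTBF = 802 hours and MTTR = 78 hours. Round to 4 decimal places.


MTBF = 802
MTTR = 78
MTBF + MTTR = 880
A = 802 / 880
A = 0.9114

0.9114


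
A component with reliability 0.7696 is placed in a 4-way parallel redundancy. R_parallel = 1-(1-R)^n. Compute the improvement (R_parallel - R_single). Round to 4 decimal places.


R_single = 0.7696, n = 4
1 - R_single = 0.2304
(1 - R_single)^n = 0.2304^4 = 0.0028
R_parallel = 1 - 0.0028 = 0.9972
Improvement = 0.9972 - 0.7696
Improvement = 0.2276

0.2276


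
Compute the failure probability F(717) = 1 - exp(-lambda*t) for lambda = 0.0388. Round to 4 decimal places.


lambda = 0.0388, t = 717
lambda * t = 27.8196
exp(-27.8196) = 0.0
F(t) = 1 - 0.0
F(t) = 1.0

1.0


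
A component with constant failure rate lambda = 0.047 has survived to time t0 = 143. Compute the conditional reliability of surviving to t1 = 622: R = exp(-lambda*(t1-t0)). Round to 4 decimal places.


lambda = 0.047
t0 = 143, t1 = 622
t1 - t0 = 479
lambda * (t1-t0) = 0.047 * 479 = 22.513
R = exp(-22.513)
R = 0.0

0.0


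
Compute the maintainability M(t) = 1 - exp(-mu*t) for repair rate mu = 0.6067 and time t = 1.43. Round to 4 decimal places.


mu = 0.6067, t = 1.43
mu * t = 0.6067 * 1.43 = 0.8676
exp(-0.8676) = 0.42
M(t) = 1 - 0.42
M(t) = 0.58

0.58


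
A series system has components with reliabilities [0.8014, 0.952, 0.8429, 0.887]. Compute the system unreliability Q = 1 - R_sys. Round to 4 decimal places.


Components: [0.8014, 0.952, 0.8429, 0.887]
After component 1: product = 0.8014
After component 2: product = 0.7629
After component 3: product = 0.6431
After component 4: product = 0.5704
R_sys = 0.5704
Q = 1 - 0.5704 = 0.4296

0.4296


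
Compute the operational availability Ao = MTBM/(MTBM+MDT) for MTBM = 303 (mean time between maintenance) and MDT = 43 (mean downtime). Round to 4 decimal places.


MTBM = 303
MDT = 43
MTBM + MDT = 346
Ao = 303 / 346
Ao = 0.8757

0.8757


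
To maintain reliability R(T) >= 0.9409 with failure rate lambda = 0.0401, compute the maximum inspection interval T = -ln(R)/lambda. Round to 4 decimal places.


R_target = 0.9409
lambda = 0.0401
-ln(0.9409) = 0.0609
T = 0.0609 / 0.0401
T = 1.5192

1.5192


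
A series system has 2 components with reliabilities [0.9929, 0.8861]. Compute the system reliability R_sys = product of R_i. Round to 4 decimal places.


Components: [0.9929, 0.8861]
After component 1 (R=0.9929): product = 0.9929
After component 2 (R=0.8861): product = 0.8798
R_sys = 0.8798

0.8798


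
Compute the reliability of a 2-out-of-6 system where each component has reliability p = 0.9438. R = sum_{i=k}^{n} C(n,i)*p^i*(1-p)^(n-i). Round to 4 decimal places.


k = 2, n = 6, p = 0.9438
i=2: C(6,2)=15 * 0.9438^2 * 0.0562^4 = 0.0001
i=3: C(6,3)=20 * 0.9438^3 * 0.0562^3 = 0.003
i=4: C(6,4)=15 * 0.9438^4 * 0.0562^2 = 0.0376
i=5: C(6,5)=6 * 0.9438^5 * 0.0562^1 = 0.2525
i=6: C(6,6)=1 * 0.9438^6 * 0.0562^0 = 0.7068
R = sum of terms = 1.0

1.0


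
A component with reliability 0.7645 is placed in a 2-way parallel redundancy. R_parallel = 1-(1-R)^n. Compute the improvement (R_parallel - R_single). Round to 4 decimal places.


R_single = 0.7645, n = 2
1 - R_single = 0.2355
(1 - R_single)^n = 0.2355^2 = 0.0555
R_parallel = 1 - 0.0555 = 0.9445
Improvement = 0.9445 - 0.7645
Improvement = 0.18

0.18


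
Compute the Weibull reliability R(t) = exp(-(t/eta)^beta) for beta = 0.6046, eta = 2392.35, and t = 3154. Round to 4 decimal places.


beta = 0.6046, eta = 2392.35, t = 3154
t/eta = 3154 / 2392.35 = 1.3184
(t/eta)^beta = 1.3184^0.6046 = 1.1819
R(t) = exp(-1.1819)
R(t) = 0.3067

0.3067


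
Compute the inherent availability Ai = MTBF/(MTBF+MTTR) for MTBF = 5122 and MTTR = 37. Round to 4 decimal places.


MTBF = 5122
MTTR = 37
MTBF + MTTR = 5159
Ai = 5122 / 5159
Ai = 0.9928

0.9928


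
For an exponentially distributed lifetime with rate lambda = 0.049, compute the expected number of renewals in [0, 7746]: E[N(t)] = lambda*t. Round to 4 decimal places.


lambda = 0.049
t = 7746
E[N(t)] = lambda * t
E[N(t)] = 0.049 * 7746
E[N(t)] = 379.554

379.554


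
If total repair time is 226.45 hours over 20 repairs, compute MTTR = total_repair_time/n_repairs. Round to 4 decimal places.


total_repair_time = 226.45
n_repairs = 20
MTTR = 226.45 / 20
MTTR = 11.3225

11.3225


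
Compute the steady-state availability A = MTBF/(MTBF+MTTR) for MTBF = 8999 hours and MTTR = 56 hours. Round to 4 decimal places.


MTBF = 8999
MTTR = 56
MTBF + MTTR = 9055
A = 8999 / 9055
A = 0.9938

0.9938


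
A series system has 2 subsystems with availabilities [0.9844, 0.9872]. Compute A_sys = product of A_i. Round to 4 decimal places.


Subsystems: [0.9844, 0.9872]
After subsystem 1 (A=0.9844): product = 0.9844
After subsystem 2 (A=0.9872): product = 0.9718
A_sys = 0.9718

0.9718


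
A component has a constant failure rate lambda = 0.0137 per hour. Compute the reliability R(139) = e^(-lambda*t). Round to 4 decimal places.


lambda = 0.0137
t = 139
lambda * t = 1.9043
R(t) = e^(-1.9043)
R(t) = 0.1489

0.1489


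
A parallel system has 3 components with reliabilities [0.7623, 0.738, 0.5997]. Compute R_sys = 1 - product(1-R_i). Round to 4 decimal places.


Components: [0.7623, 0.738, 0.5997]
(1 - 0.7623) = 0.2377, running product = 0.2377
(1 - 0.738) = 0.262, running product = 0.0623
(1 - 0.5997) = 0.4003, running product = 0.0249
Product of (1-R_i) = 0.0249
R_sys = 1 - 0.0249 = 0.9751

0.9751


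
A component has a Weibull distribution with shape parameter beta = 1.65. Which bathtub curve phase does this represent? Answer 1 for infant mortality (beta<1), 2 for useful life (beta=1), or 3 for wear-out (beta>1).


beta = 1.65
Compare beta to 1:
beta < 1 => infant mortality (phase 1)
beta = 1 => useful life (phase 2)
beta > 1 => wear-out (phase 3)
Since beta = 1.65, this is wear-out (increasing failure rate)
Phase = 3

3


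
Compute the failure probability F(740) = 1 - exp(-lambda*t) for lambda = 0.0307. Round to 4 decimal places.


lambda = 0.0307, t = 740
lambda * t = 22.718
exp(-22.718) = 0.0
F(t) = 1 - 0.0
F(t) = 1.0

1.0


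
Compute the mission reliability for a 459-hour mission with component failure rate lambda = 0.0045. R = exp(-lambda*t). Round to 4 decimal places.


lambda = 0.0045
mission_time = 459
lambda * t = 0.0045 * 459 = 2.0655
R = exp(-2.0655)
R = 0.1268

0.1268


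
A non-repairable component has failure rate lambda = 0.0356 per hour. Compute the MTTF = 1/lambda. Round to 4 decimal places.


lambda = 0.0356
MTTF = 1 / 0.0356
MTTF = 28.0899

28.0899


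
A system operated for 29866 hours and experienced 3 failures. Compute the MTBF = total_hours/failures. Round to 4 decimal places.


total_hours = 29866
failures = 3
MTBF = 29866 / 3
MTBF = 9955.3333

9955.3333


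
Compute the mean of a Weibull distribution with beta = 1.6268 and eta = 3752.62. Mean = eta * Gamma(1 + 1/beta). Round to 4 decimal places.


beta = 1.6268, eta = 3752.62
1/beta = 0.6147
1 + 1/beta = 1.6147
Gamma(1.6147) = 0.8953
Mean = 3752.62 * 0.8953
Mean = 3359.5542

3359.5542


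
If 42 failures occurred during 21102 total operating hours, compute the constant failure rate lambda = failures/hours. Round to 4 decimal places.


failures = 42
total_hours = 21102
lambda = 42 / 21102
lambda = 0.002

0.002


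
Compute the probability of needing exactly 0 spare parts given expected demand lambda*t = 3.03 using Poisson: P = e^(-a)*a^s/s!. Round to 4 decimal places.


a = 3.03, s = 0
e^(-a) = e^(-3.03) = 0.0483
a^s = 3.03^0 = 1.0
s! = 1
P = 0.0483 * 1.0 / 1
P = 0.0483

0.0483


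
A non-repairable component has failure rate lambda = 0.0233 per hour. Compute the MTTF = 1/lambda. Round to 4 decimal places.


lambda = 0.0233
MTTF = 1 / 0.0233
MTTF = 42.9185

42.9185


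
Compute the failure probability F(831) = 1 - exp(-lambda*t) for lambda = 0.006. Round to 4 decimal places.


lambda = 0.006, t = 831
lambda * t = 4.986
exp(-4.986) = 0.0068
F(t) = 1 - 0.0068
F(t) = 0.9932

0.9932


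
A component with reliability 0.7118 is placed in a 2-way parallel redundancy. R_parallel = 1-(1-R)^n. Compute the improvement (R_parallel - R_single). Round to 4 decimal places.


R_single = 0.7118, n = 2
1 - R_single = 0.2882
(1 - R_single)^n = 0.2882^2 = 0.0831
R_parallel = 1 - 0.0831 = 0.9169
Improvement = 0.9169 - 0.7118
Improvement = 0.2051

0.2051


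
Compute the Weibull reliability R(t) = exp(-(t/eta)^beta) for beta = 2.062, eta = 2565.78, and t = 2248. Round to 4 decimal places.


beta = 2.062, eta = 2565.78, t = 2248
t/eta = 2248 / 2565.78 = 0.8761
(t/eta)^beta = 0.8761^2.062 = 0.7614
R(t) = exp(-0.7614)
R(t) = 0.467

0.467


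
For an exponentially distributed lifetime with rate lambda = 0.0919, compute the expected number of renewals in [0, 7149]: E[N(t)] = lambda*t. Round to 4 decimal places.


lambda = 0.0919
t = 7149
E[N(t)] = lambda * t
E[N(t)] = 0.0919 * 7149
E[N(t)] = 656.9931

656.9931


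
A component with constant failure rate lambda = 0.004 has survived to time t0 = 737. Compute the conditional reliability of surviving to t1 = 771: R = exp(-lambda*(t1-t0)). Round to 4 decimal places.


lambda = 0.004
t0 = 737, t1 = 771
t1 - t0 = 34
lambda * (t1-t0) = 0.004 * 34 = 0.136
R = exp(-0.136)
R = 0.8728

0.8728


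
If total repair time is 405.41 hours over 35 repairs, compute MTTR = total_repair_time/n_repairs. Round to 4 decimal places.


total_repair_time = 405.41
n_repairs = 35
MTTR = 405.41 / 35
MTTR = 11.5831

11.5831


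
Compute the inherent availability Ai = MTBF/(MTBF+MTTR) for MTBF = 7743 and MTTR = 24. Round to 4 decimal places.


MTBF = 7743
MTTR = 24
MTBF + MTTR = 7767
Ai = 7743 / 7767
Ai = 0.9969

0.9969


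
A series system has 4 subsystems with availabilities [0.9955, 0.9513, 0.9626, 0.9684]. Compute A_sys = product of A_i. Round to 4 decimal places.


Subsystems: [0.9955, 0.9513, 0.9626, 0.9684]
After subsystem 1 (A=0.9955): product = 0.9955
After subsystem 2 (A=0.9513): product = 0.947
After subsystem 3 (A=0.9626): product = 0.9116
After subsystem 4 (A=0.9684): product = 0.8828
A_sys = 0.8828

0.8828


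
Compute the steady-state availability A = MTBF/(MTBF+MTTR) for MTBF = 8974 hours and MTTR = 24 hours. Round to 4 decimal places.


MTBF = 8974
MTTR = 24
MTBF + MTTR = 8998
A = 8974 / 8998
A = 0.9973

0.9973


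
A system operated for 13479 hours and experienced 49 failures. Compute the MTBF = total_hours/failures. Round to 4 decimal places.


total_hours = 13479
failures = 49
MTBF = 13479 / 49
MTBF = 275.0816

275.0816


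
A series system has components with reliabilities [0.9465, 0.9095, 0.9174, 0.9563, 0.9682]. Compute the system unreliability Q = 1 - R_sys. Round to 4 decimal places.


Components: [0.9465, 0.9095, 0.9174, 0.9563, 0.9682]
After component 1: product = 0.9465
After component 2: product = 0.8608
After component 3: product = 0.7897
After component 4: product = 0.7552
After component 5: product = 0.7312
R_sys = 0.7312
Q = 1 - 0.7312 = 0.2688

0.2688


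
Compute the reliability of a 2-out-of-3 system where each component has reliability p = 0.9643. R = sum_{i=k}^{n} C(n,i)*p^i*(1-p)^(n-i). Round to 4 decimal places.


k = 2, n = 3, p = 0.9643
i=2: C(3,2)=3 * 0.9643^2 * 0.0357^1 = 0.0996
i=3: C(3,3)=1 * 0.9643^3 * 0.0357^0 = 0.8967
R = sum of terms = 0.9963

0.9963


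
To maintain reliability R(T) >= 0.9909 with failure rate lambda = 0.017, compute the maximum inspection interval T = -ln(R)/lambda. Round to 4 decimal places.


R_target = 0.9909
lambda = 0.017
-ln(0.9909) = 0.0091
T = 0.0091 / 0.017
T = 0.5377

0.5377


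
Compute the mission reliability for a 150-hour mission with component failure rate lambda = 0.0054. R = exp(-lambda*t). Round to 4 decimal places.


lambda = 0.0054
mission_time = 150
lambda * t = 0.0054 * 150 = 0.81
R = exp(-0.81)
R = 0.4449

0.4449


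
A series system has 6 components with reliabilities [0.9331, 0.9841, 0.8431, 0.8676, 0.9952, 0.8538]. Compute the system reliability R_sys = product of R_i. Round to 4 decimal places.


Components: [0.9331, 0.9841, 0.8431, 0.8676, 0.9952, 0.8538]
After component 1 (R=0.9331): product = 0.9331
After component 2 (R=0.9841): product = 0.9183
After component 3 (R=0.8431): product = 0.7742
After component 4 (R=0.8676): product = 0.6717
After component 5 (R=0.9952): product = 0.6685
After component 6 (R=0.8538): product = 0.5707
R_sys = 0.5707

0.5707


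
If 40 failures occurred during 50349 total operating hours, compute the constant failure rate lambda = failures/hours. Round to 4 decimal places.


failures = 40
total_hours = 50349
lambda = 40 / 50349
lambda = 0.0008

0.0008


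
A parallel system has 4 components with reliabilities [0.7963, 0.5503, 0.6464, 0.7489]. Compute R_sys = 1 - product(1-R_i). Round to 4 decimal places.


Components: [0.7963, 0.5503, 0.6464, 0.7489]
(1 - 0.7963) = 0.2037, running product = 0.2037
(1 - 0.5503) = 0.4497, running product = 0.0916
(1 - 0.6464) = 0.3536, running product = 0.0324
(1 - 0.7489) = 0.2511, running product = 0.0081
Product of (1-R_i) = 0.0081
R_sys = 1 - 0.0081 = 0.9919

0.9919


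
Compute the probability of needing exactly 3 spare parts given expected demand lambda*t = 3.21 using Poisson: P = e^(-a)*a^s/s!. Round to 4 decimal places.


a = 3.21, s = 3
e^(-a) = e^(-3.21) = 0.0404
a^s = 3.21^3 = 33.0762
s! = 6
P = 0.0404 * 33.0762 / 6
P = 0.2225

0.2225


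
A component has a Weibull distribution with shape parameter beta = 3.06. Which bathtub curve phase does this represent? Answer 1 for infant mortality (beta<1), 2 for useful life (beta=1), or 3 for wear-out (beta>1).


beta = 3.06
Compare beta to 1:
beta < 1 => infant mortality (phase 1)
beta = 1 => useful life (phase 2)
beta > 1 => wear-out (phase 3)
Since beta = 3.06, this is wear-out (increasing failure rate)
Phase = 3

3


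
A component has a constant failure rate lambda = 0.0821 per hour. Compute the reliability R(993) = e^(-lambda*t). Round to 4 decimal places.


lambda = 0.0821
t = 993
lambda * t = 81.5253
R(t) = e^(-81.5253)
R(t) = 0.0

0.0


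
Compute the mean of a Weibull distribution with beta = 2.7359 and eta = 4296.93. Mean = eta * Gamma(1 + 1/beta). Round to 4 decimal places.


beta = 2.7359, eta = 4296.93
1/beta = 0.3655
1 + 1/beta = 1.3655
Gamma(1.3655) = 0.8897
Mean = 4296.93 * 0.8897
Mean = 3822.9476

3822.9476


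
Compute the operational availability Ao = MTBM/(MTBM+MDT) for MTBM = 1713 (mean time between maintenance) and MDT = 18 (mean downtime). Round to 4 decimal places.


MTBM = 1713
MDT = 18
MTBM + MDT = 1731
Ao = 1713 / 1731
Ao = 0.9896

0.9896


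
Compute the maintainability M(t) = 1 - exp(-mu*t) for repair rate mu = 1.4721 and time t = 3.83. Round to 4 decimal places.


mu = 1.4721, t = 3.83
mu * t = 1.4721 * 3.83 = 5.6381
exp(-5.6381) = 0.0036
M(t) = 1 - 0.0036
M(t) = 0.9964

0.9964


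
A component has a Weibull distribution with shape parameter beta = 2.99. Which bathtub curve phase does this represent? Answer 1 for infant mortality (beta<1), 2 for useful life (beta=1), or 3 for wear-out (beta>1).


beta = 2.99
Compare beta to 1:
beta < 1 => infant mortality (phase 1)
beta = 1 => useful life (phase 2)
beta > 1 => wear-out (phase 3)
Since beta = 2.99, this is wear-out (increasing failure rate)
Phase = 3

3
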